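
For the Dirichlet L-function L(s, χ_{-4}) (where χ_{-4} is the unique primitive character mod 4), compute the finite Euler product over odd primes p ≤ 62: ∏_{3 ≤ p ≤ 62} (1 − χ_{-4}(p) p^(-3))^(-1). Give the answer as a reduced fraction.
∏ = 126115667482028600084463789626710364805572778792731/130156894276470431285217911893722225289762827141120

The odd primes p ≤ 62 are [3, 5, 7, 11, 13, 17, 19, 23, 29, 31, 37, 41, 43, 47, 53, 59, 61]. For each, χ(p) = 1 if p ≡ 1 mod 4, χ(p) = −1 if p ≡ 3 mod 4. Taking (1 − χ(p)/p^3)^(-1) = p^3/(p^3 − χ(p)): (1 − (-1)/3^3)^(-1) · (1 − (1)/5^3)^(-1) · (1 − (-1)/7^3)^(-1) · (1 − (-1)/11^3)^(-1) · (1 − (1)/13^3)^(-1) · (1 − (1)/17^3)^(-1) · (1 − (-1)/19^3)^(-1) · (1 − (-1)/23^3)^(-1) · (1 − (1)/29^3)^(-1) · (1 − (-1)/31^3)^(-1) · (1 − (1)/37^3)^(-1) · (1 − (1)/41^3)^(-1) · (1 − (-1)/43^3)^(-1) · (1 − (-1)/47^3)^(-1) · (1 − (1)/53^3)^(-1) · (1 − (-1)/59^3)^(-1) · (1 − (1)/61^3)^(-1) = 126115667482028600084463789626710364805572778792731/130156894276470431285217911893722225289762827141120.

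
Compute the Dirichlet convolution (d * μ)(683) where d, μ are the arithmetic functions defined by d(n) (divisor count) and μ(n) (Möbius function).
(d * μ)(683) = 1

Divisors of 683: [1, 683]. For each d | 683:
  d = 1: d(1) · μ(683/1) = 1 · -1 = -1
  d = 683: d(683) · μ(683/683) = 2 · 1 = 2
Summing: (d * μ)(683) = -1 + 2 = 1.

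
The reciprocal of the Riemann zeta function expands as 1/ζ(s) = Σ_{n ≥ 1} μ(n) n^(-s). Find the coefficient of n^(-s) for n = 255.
μ(255) = -1

Factor n = 255 = 3 · 5 · 17. μ(n) = 0 if any exponent ≥ 2 (not squarefree); otherwise μ(n) = (−1)^{ω(n)} where ω(n) is the number of distinct prime factors. Applying: μ(255) = -1.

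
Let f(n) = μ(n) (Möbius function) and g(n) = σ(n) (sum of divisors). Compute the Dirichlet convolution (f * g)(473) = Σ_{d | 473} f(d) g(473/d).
(μ * σ)(473) = 473

Divisors of 473: [1, 11, 43, 473]. For each d | 473:
  d = 1: μ(1) · σ(473/1) = 1 · 528 = 528
  d = 11: μ(11) · σ(473/11) = -1 · 44 = -44
  d = 43: μ(43) · σ(473/43) = -1 · 12 = -12
  d = 473: μ(473) · σ(473/473) = 1 · 1 = 1
Summing: (μ * σ)(473) = 528 + -44 + -12 + 1 = 473.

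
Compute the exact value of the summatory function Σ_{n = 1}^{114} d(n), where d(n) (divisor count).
Σ_{n ≤ 114} d(n) = 562

Compute d(n) for each 1 ≤ n ≤ 114: d(1) = 1, d(2) = 2, d(3) = 2, d(4) = 3, d(5) = 2, d(6) = 4, d(7) = 2, d(8) = 4, d(9) = 3, d(10) = 4, d(11) = 2, d(12) = 6, d(13) = 2, d(14) = 4, d(15) = 4, d(16) = 5, d(17) = 2, d(18) = 6, d(19) = 2, d(20) = 6, d(21) = 4, d(22) = 4, d(23) = 2, d(24) = 8, d(25) = 3, d(26) = 4, d(27) = 4, d(28) = 6, d(29) = 2, d(30) = 8, d(31) = 2, d(32) = 6, d(33) = 4, d(34) = 4, d(35) = 4, d(36) = 9, d(37) = 2, d(38) = 4, d(39) = 4, d(40) = 8, d(41) = 2, d(42) = 8, d(43) = 2, d(44) = 6, d(45) = 6, d(46) = 4, d(47) = 2, d(48) = 10, d(49) = 3, d(50) = 6, d(51) = 4, d(52) = 6, d(53) = 2, d(54) = 8, d(55) = 4, d(56) = 8, d(57) = 4, d(58) = 4, d(59) = 2, d(60) = 12, d(61) = 2, d(62) = 4, d(63) = 6, d(64) = 7, d(65) = 4, d(66) = 8, d(67) = 2, d(68) = 6, d(69) = 4, d(70) = 8, d(71) = 2, d(72) = 12, d(73) = 2, d(74) = 4, d(75) = 6, d(76) = 6, d(77) = 4, d(78) = 8, d(79) = 2, d(80) = 10, d(81) = 5, d(82) = 4, d(83) = 2, d(84) = 12, d(85) = 4, d(86) = 4, d(87) = 4, d(88) = 8, d(89) = 2, d(90) = 12, d(91) = 4, d(92) = 6, d(93) = 4, d(94) = 4, d(95) = 4, d(96) = 12, d(97) = 2, d(98) = 6, d(99) = 6, d(100) = 9, d(101) = 2, d(102) = 8, d(103) = 2, d(104) = 8, d(105) = 8, d(106) = 4, d(107) = 2, d(108) = 12, d(109) = 2, d(110) = 8, d(111) = 4, d(112) = 10, d(113) = 2, d(114) = 8. Summing all 114 values: 562. (Dirichlet's divisor formula: Σ_{n ≤ x} d(n) = x ln(x) + (2γ − 1) x + O(√x). For x = 114, the asymptotic estimate is ≈ 557.53.)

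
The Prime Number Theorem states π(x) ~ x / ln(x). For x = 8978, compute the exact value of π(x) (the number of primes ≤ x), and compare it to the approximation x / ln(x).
π(8978) = 1116;  x/ln(x) ≈ 986.32;  relative error ≈ 11.62%.

Directly count primes up to 8978: π(8978) = 1116. The PNT approximation gives 8978/ln(8978) ≈ 8978/9.10253 ≈ 986.32. Relative error (π(x) − x/ln(x)) / π(x) ≈ 11.62%; the approximation is known to undercount slightly (Li(x) is a better estimate).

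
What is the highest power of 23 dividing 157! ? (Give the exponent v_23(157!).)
v_23(157!) = 6

Legendre's formula: v_p(n!) = Σ_{k ≥ 1} ⌊n / p^k⌋. For p = 23, n = 157, the terms are:
  ⌊157/23^1⌋ = ⌊157/23⌋ = 6
(the next term ⌊157/23^2⌋ = 0, terminating the sum). Summing: v_23(157!) = 6 = 6.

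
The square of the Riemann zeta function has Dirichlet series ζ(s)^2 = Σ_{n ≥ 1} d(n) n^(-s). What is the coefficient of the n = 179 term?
d(179) = 2

ζ(s)^2 = (Σ 1/m^s)(Σ 1/k^s). The coefficient of 1/n^s in the product is the number of ordered pairs (m, k) with mk = n, which equals d(n). For n = 179, divisors are [1, 179], so d(179) = 2.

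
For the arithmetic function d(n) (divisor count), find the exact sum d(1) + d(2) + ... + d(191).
Σ_{n ≤ 191} d(n) = 1033

Compute d(n) for each 1 ≤ n ≤ 191: d(1) = 1, d(2) = 2, d(3) = 2, d(4) = 3, d(5) = 2, d(6) = 4, d(7) = 2, d(8) = 4, d(9) = 3, d(10) = 4, d(11) = 2, d(12) = 6, d(13) = 2, d(14) = 4, d(15) = 4, d(16) = 5, d(17) = 2, d(18) = 6, d(19) = 2, d(20) = 6, d(21) = 4, d(22) = 4, d(23) = 2, d(24) = 8, d(25) = 3, d(26) = 4, d(27) = 4, d(28) = 6, d(29) = 2, d(30) = 8, d(31) = 2, d(32) = 6, d(33) = 4, d(34) = 4, d(35) = 4, d(36) = 9, d(37) = 2, d(38) = 4, d(39) = 4, d(40) = 8, d(41) = 2, d(42) = 8, d(43) = 2, d(44) = 6, d(45) = 6, d(46) = 4, d(47) = 2, d(48) = 10, d(49) = 3, d(50) = 6, d(51) = 4, d(52) = 6, d(53) = 2, d(54) = 8, d(55) = 4, d(56) = 8, d(57) = 4, d(58) = 4, d(59) = 2, d(60) = 12, d(61) = 2, d(62) = 4, d(63) = 6, d(64) = 7, d(65) = 4, d(66) = 8, d(67) = 2, d(68) = 6, d(69) = 4, d(70) = 8, d(71) = 2, d(72) = 12, d(73) = 2, d(74) = 4, d(75) = 6, d(76) = 6, d(77) = 4, d(78) = 8, d(79) = 2, d(80) = 10, d(81) = 5, d(82) = 4, d(83) = 2, d(84) = 12, d(85) = 4, d(86) = 4, d(87) = 4, d(88) = 8, d(89) = 2, d(90) = 12, d(91) = 4, d(92) = 6, d(93) = 4, d(94) = 4, d(95) = 4, d(96) = 12, d(97) = 2, d(98) = 6, d(99) = 6, d(100) = 9, d(101) = 2, d(102) = 8, d(103) = 2, d(104) = 8, d(105) = 8, d(106) = 4, d(107) = 2, d(108) = 12, d(109) = 2, d(110) = 8, d(111) = 4, d(112) = 10, d(113) = 2, d(114) = 8, d(115) = 4, d(116) = 6, d(117) = 6, d(118) = 4, d(119) = 4, d(120) = 16, d(121) = 3, d(122) = 4, d(123) = 4, d(124) = 6, d(125) = 4, d(126) = 12, d(127) = 2, d(128) = 8, d(129) = 4, d(130) = 8, d(131) = 2, d(132) = 12, d(133) = 4, d(134) = 4, d(135) = 8, d(136) = 8, d(137) = 2, d(138) = 8, d(139) = 2, d(140) = 12, d(141) = 4, d(142) = 4, d(143) = 4, d(144) = 15, d(145) = 4, d(146) = 4, d(147) = 6, d(148) = 6, d(149) = 2, d(150) = 12, d(151) = 2, d(152) = 8, d(153) = 6, d(154) = 8, d(155) = 4, d(156) = 12, d(157) = 2, d(158) = 4, d(159) = 4, d(160) = 12, d(161) = 4, d(162) = 10, d(163) = 2, d(164) = 6, d(165) = 8, d(166) = 4, d(167) = 2, d(168) = 16, d(169) = 3, d(170) = 8, d(171) = 6, d(172) = 6, d(173) = 2, d(174) = 8, d(175) = 6, d(176) = 10, d(177) = 4, d(178) = 4, d(179) = 2, d(180) = 18, d(181) = 2, d(182) = 8, d(183) = 4, d(184) = 8, d(185) = 4, d(186) = 8, d(187) = 4, d(188) = 6, d(189) = 8, d(190) = 8, d(191) = 2. Summing all 191 values: 1033. (Dirichlet's divisor formula: Σ_{n ≤ x} d(n) = x ln(x) + (2γ − 1) x + O(√x). For x = 191, the asymptotic estimate is ≈ 1032.68.)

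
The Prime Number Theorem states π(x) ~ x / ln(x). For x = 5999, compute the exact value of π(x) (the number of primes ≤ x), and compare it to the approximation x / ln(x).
π(5999) = 783;  x/ln(x) ≈ 689.59;  relative error ≈ 11.93%.

Directly count primes up to 5999: π(5999) = 783. The PNT approximation gives 5999/ln(5999) ≈ 5999/8.69935 ≈ 689.59. Relative error (π(x) − x/ln(x)) / π(x) ≈ 11.93%; the approximation is known to undercount slightly (Li(x) is a better estimate).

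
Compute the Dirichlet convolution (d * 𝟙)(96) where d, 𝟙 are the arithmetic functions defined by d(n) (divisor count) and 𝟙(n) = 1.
(d * 𝟙)(96) = 63

Divisors of 96: [1, 2, 3, 4, 6, 8, 12, 16, 24, 32, 48, 96]. For each d | 96:
  d = 1: d(1) · 𝟙(96/1) = 1 · 1 = 1
  d = 2: d(2) · 𝟙(96/2) = 2 · 1 = 2
  d = 3: d(3) · 𝟙(96/3) = 2 · 1 = 2
  d = 4: d(4) · 𝟙(96/4) = 3 · 1 = 3
  d = 6: d(6) · 𝟙(96/6) = 4 · 1 = 4
  d = 8: d(8) · 𝟙(96/8) = 4 · 1 = 4
  d = 12: d(12) · 𝟙(96/12) = 6 · 1 = 6
  d = 16: d(16) · 𝟙(96/16) = 5 · 1 = 5
  d = 24: d(24) · 𝟙(96/24) = 8 · 1 = 8
  d = 32: d(32) · 𝟙(96/32) = 6 · 1 = 6
  d = 48: d(48) · 𝟙(96/48) = 10 · 1 = 10
  d = 96: d(96) · 𝟙(96/96) = 12 · 1 = 12
Summing: (d * 𝟙)(96) = 1 + 2 + 2 + 3 + 4 + 4 + 6 + 5 + 8 + 6 + 10 + 12 = 63.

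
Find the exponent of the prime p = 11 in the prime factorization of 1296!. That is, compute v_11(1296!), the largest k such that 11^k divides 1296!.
v_11(1296!) = 127

Legendre's formula: v_p(n!) = Σ_{k ≥ 1} ⌊n / p^k⌋. For p = 11, n = 1296, the terms are:
  ⌊1296/11^1⌋ = ⌊1296/11⌋ = 117
  ⌊1296/11^2⌋ = ⌊1296/121⌋ = 10
(the next term ⌊1296/11^3⌋ = 0, terminating the sum). Summing: v_11(1296!) = 117 + 10 = 127.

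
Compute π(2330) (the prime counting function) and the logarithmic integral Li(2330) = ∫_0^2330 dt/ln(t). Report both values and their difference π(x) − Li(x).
π(2330) = 344;  Li(2330) ≈ 357.78;  π(x) − Li(x) ≈ -13.78.

Direct count of primes ≤ 2330 gives π(2330) = 344. Numerical evaluation of the logarithmic integral gives Li(2330) ≈ 357.78. The difference π(x) − Li(x) ≈ -13.78 is typically negative for small/moderate x (Li(x) overestimates), though Littlewood's theorem shows this sign changes infinitely often.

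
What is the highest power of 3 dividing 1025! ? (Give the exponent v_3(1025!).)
v_3(1025!) = 508

Legendre's formula: v_p(n!) = Σ_{k ≥ 1} ⌊n / p^k⌋. For p = 3, n = 1025, the terms are:
  ⌊1025/3^1⌋ = ⌊1025/3⌋ = 341
  ⌊1025/3^2⌋ = ⌊1025/9⌋ = 113
  ⌊1025/3^3⌋ = ⌊1025/27⌋ = 37
  ⌊1025/3^4⌋ = ⌊1025/81⌋ = 12
  ⌊1025/3^5⌋ = ⌊1025/243⌋ = 4
  ⌊1025/3^6⌋ = ⌊1025/729⌋ = 1
(the next term ⌊1025/3^7⌋ = 0, terminating the sum). Summing: v_3(1025!) = 341 + 113 + 37 + 12 + 4 + 1 = 508.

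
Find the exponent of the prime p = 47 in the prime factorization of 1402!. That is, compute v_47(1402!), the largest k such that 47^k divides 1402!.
v_47(1402!) = 29

Legendre's formula: v_p(n!) = Σ_{k ≥ 1} ⌊n / p^k⌋. For p = 47, n = 1402, the terms are:
  ⌊1402/47^1⌋ = ⌊1402/47⌋ = 29
(the next term ⌊1402/47^2⌋ = 0, terminating the sum). Summing: v_47(1402!) = 29 = 29.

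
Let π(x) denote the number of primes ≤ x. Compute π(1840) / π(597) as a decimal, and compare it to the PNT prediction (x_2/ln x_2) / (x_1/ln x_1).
π(1840)/π(597) = 282/108 ≈ 2.6111;  PNT prediction ≈ 2.6206.

π(597) = 108 and π(1840) = 282, so π(1840)/π(597) ≈ 2.6111. The PNT-predicted ratio is (1840/ln(1840)) / (597/ln(597)) ≈ 2.6206. The two agree to within a few percent, as expected.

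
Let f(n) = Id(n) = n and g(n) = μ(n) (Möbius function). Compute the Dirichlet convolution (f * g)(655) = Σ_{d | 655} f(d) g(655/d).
(Id * μ)(655) = 520

Divisors of 655: [1, 5, 131, 655]. For each d | 655:
  d = 1: Id(1) · μ(655/1) = 1 · 1 = 1
  d = 5: Id(5) · μ(655/5) = 5 · -1 = -5
  d = 131: Id(131) · μ(655/131) = 131 · -1 = -131
  d = 655: Id(655) · μ(655/655) = 655 · 1 = 655
Summing: (Id * μ)(655) = 1 + -5 + -131 + 655 = 520.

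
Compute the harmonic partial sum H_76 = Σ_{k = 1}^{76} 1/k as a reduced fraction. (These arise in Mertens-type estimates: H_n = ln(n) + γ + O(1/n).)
H_76 = 672559662384108370412072783887333/136851726813476721146087646859200

Direct summation: H_76 = 1 + 1/2 + ... + 1/76. The least common denominator is lcm(1, ..., 76) = 410555180440430163438262940577600; over this denominator the numerator is 410555180440430163438262940577600 + 205277590220215081719131470288800 + 136851726813476721146087646859200 + 102638795110107540859565735144400 + 82111036088086032687652588115520 + 68425863406738360573043823429600 + 58650740062918594776894705796800 + 51319397555053770429782867572200 + 45617242271158907048695882286400 + 41055518044043016343826294057760 + 37323198221857287585296630961600 + 34212931703369180286521911714800 + 31581167726186935649097149275200 + 29325370031459297388447352898400 + 27370345362695344229217529371840 + 25659698777526885214891433786100 + 24150304731790009614015467092800 + 22808621135579453524347941143200 + 21608167391601587549382260030400 + 20527759022021508171913147028880 + 19550246687639531592298235265600 + 18661599110928643792648315480800 + 17850225236540441888620127851200 + 17106465851684590143260955857400 + 16422207217617206537530517623104 + 15790583863093467824548574637600 + 15205747423719635682898627428800 + 14662685015729648694223676449200 + 14157075187601040118560791054400 + 13685172681347672114608764685920 + 13243715498078392368976223889600 + 12829849388763442607445716893050 + 12441066073952429195098876987200 + 12075152365895004807007733546400 + 11730148012583718955378941159360 + 11404310567789726762173970571600 + 11096085957849463876709809204800 + 10804083695800793774691130015200 + 10527055908728978549699049758400 + 10263879511010754085956573514440 + 10013540986351955205811291233600 + 9775123343819765796149117632800 + 9547794893963492172982859083200 + 9330799555464321896324157740400 + 9123448454231781409739176457280 + 8925112618270220944310063925600 + 8735216605115535392303466820800 + 8553232925842295071630477928700 + 8378677151845513539556386542400 + 8211103608808603268765258811552 + 8050101577263336538005155697600 + 7895291931546733912274287318800 + 7746324159253399310155904539200 + 7602873711859817841449313714400 + 7464639644371457517059326192320 + 7331342507864824347111838224600 + 7202722463867195849794086676800 + 7078537593800520059280395527200 + 6958562380346273956580727806400 + 6842586340673836057304382342960 + 6730412794105412515381359681600 + 6621857749039196184488111944800 + 6516748895879843864099411755200 + 6414924694381721303722858446525 + 6316233545237387129819429855040 + 6220533036976214597549438493600 + 6127689260304927812511387172800 + 6037576182947502403503866773200 + 5950075078846813962873375950400 + 5865074006291859477689470579680 + 5782467330146903710398069585600 + 5702155283894863381086985285800 + 5624043567677125526551547131200 + 5548042978924731938354904602400 + 5474069072539068845843505874368 + 5402041847900396887345565007600 = 2017678987152325111236218351661999, so H_76 = 2017678987152325111236218351661999/410555180440430163438262940577600; reducing by gcd(2017678987152325111236218351661999, 410555180440430163438262940577600) = 3 gives 672559662384108370412072783887333/136851726813476721146087646859200 ≈ 4.91451. (The PNT-adjacent estimate ln(76) + γ ≈ 4.90795 matches within O(1/n).)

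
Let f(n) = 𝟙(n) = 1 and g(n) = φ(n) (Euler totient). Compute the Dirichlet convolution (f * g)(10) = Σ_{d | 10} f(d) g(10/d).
(𝟙 * φ)(10) = 10

Divisors of 10: [1, 2, 5, 10]. For each d | 10:
  d = 1: 𝟙(1) · φ(10/1) = 1 · 4 = 4
  d = 2: 𝟙(2) · φ(10/2) = 1 · 4 = 4
  d = 5: 𝟙(5) · φ(10/5) = 1 · 1 = 1
  d = 10: 𝟙(10) · φ(10/10) = 1 · 1 = 1
Summing: (𝟙 * φ)(10) = 4 + 4 + 1 + 1 = 10.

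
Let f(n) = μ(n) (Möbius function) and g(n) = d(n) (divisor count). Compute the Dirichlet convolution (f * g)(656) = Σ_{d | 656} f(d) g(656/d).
(μ * d)(656) = 1

Divisors of 656: [1, 2, 4, 8, 16, 41, 82, 164, 328, 656]. For each d | 656:
  d = 1: μ(1) · d(656/1) = 1 · 10 = 10
  d = 2: μ(2) · d(656/2) = -1 · 8 = -8
  d = 4: μ(4) · d(656/4) = 0 · 6 = 0
  d = 8: μ(8) · d(656/8) = 0 · 4 = 0
  d = 16: μ(16) · d(656/16) = 0 · 2 = 0
  d = 41: μ(41) · d(656/41) = -1 · 5 = -5
  d = 82: μ(82) · d(656/82) = 1 · 4 = 4
  d = 164: μ(164) · d(656/164) = 0 · 3 = 0
  d = 328: μ(328) · d(656/328) = 0 · 2 = 0
  d = 656: μ(656) · d(656/656) = 0 · 1 = 0
Summing: (μ * d)(656) = 10 + -8 + 0 + 0 + 0 + -5 + 4 + 0 + 0 + 0 = 1.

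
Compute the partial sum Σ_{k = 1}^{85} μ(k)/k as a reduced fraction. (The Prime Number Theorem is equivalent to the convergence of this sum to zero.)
Σ μ(k)/k = -594294471063948716523503740771/44510752614879308559270669665465

Values of μ(k) for 1 ≤ k ≤ 85: μ(1) = 1, μ(2) = -1, μ(3) = -1, μ(5) = -1, μ(6) = 1, μ(7) = -1, μ(10) = 1, μ(11) = -1, μ(13) = -1, μ(14) = 1, μ(15) = 1, μ(17) = -1, μ(19) = -1, μ(21) = 1, μ(22) = 1, μ(23) = -1, μ(26) = 1, μ(29) = -1, μ(30) = -1, μ(31) = -1, μ(33) = 1, μ(34) = 1, μ(35) = 1, μ(37) = -1, μ(38) = 1, μ(39) = 1, μ(41) = -1, μ(42) = -1, μ(43) = -1, μ(46) = 1, μ(47) = -1, μ(51) = 1, μ(53) = -1, μ(55) = 1, μ(57) = 1, μ(58) = 1, μ(59) = -1, μ(61) = -1, μ(62) = 1, μ(65) = 1, μ(66) = -1, μ(67) = -1, μ(69) = 1, μ(70) = -1, μ(71) = -1, μ(73) = -1, μ(74) = 1, μ(77) = 1, μ(78) = -1, μ(79) = -1, μ(82) = 1, μ(83) = -1, μ(85) = 1, with μ = 0 on non-squarefree integers. Summing μ(k)/k for k where μ(k) ≠ 0 gives -594294471063948716523503740771/44510752614879308559270669665465 ≈ -0.0134. (PNT ⟺ this sum → 0 as n → ∞.)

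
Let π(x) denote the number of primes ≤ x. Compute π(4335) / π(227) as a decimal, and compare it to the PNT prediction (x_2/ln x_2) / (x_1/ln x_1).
π(4335)/π(227) = 591/49 ≈ 12.0612;  PNT prediction ≈ 12.3709.

π(227) = 49 and π(4335) = 591, so π(4335)/π(227) ≈ 12.0612. The PNT-predicted ratio is (4335/ln(4335)) / (227/ln(227)) ≈ 12.3709. The two agree to within a few percent, as expected.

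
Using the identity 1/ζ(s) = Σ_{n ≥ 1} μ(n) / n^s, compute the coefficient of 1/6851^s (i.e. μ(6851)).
μ(6851) = -1

Factor n = 6851 = 13 · 17 · 31. μ(n) = 0 if any exponent ≥ 2 (not squarefree); otherwise μ(n) = (−1)^{ω(n)} where ω(n) is the number of distinct prime factors. Applying: μ(6851) = -1.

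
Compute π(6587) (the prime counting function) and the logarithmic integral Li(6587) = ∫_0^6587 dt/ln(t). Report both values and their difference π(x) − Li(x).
π(6587) = 852;  Li(6587) ≈ 867.52;  π(x) − Li(x) ≈ -15.52.

Direct count of primes ≤ 6587 gives π(6587) = 852. Numerical evaluation of the logarithmic integral gives Li(6587) ≈ 867.52. The difference π(x) − Li(x) ≈ -15.52 is typically negative for small/moderate x (Li(x) overestimates), though Littlewood's theorem shows this sign changes infinitely often.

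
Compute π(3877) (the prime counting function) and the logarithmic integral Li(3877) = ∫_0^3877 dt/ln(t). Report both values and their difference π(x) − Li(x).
π(3877) = 537;  Li(3877) ≈ 550.51;  π(x) − Li(x) ≈ -13.51.

Direct count of primes ≤ 3877 gives π(3877) = 537. Numerical evaluation of the logarithmic integral gives Li(3877) ≈ 550.51. The difference π(x) − Li(x) ≈ -13.51 is typically negative for small/moderate x (Li(x) overestimates), though Littlewood's theorem shows this sign changes infinitely often.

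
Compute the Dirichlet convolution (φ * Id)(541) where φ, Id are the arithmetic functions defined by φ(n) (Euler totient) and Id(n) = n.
(φ * Id)(541) = 1081

Divisors of 541: [1, 541]. For each d | 541:
  d = 1: φ(1) · Id(541/1) = 1 · 541 = 541
  d = 541: φ(541) · Id(541/541) = 540 · 1 = 540
Summing: (φ * Id)(541) = 541 + 540 = 1081.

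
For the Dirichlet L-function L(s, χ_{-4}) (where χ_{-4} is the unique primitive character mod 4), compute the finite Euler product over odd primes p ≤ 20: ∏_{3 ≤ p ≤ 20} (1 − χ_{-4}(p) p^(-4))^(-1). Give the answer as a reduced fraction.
∏ = 10388364341566686475/10504466734429503488

The odd primes p ≤ 20 are [3, 5, 7, 11, 13, 17, 19]. For each, χ(p) = 1 if p ≡ 1 mod 4, χ(p) = −1 if p ≡ 3 mod 4. Taking (1 − χ(p)/p^4)^(-1) = p^4/(p^4 − χ(p)): (1 − (-1)/3^4)^(-1) · (1 − (1)/5^4)^(-1) · (1 − (-1)/7^4)^(-1) · (1 − (-1)/11^4)^(-1) · (1 − (1)/13^4)^(-1) · (1 − (1)/17^4)^(-1) · (1 − (-1)/19^4)^(-1) = 10388364341566686475/10504466734429503488.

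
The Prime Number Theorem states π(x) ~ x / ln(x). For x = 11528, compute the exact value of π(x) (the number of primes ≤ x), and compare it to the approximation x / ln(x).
π(11528) = 1390;  x/ln(x) ≈ 1232.61;  relative error ≈ 11.32%.

Directly count primes up to 11528: π(11528) = 1390. The PNT approximation gives 11528/ln(11528) ≈ 11528/9.35253 ≈ 1232.61. Relative error (π(x) − x/ln(x)) / π(x) ≈ 11.32%; the approximation is known to undercount slightly (Li(x) is a better estimate).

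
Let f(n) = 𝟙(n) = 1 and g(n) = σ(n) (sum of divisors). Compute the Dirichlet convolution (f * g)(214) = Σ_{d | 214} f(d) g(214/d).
(𝟙 * σ)(214) = 436

Divisors of 214: [1, 2, 107, 214]. For each d | 214:
  d = 1: 𝟙(1) · σ(214/1) = 1 · 324 = 324
  d = 2: 𝟙(2) · σ(214/2) = 1 · 108 = 108
  d = 107: 𝟙(107) · σ(214/107) = 1 · 3 = 3
  d = 214: 𝟙(214) · σ(214/214) = 1 · 1 = 1
Summing: (𝟙 * σ)(214) = 324 + 108 + 3 + 1 = 436.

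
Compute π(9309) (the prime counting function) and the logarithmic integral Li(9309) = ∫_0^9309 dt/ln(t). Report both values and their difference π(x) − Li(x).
π(9309) = 1151;  Li(9309) ≈ 1170.82;  π(x) − Li(x) ≈ -19.82.

Direct count of primes ≤ 9309 gives π(9309) = 1151. Numerical evaluation of the logarithmic integral gives Li(9309) ≈ 1170.82. The difference π(x) − Li(x) ≈ -19.82 is typically negative for small/moderate x (Li(x) overestimates), though Littlewood's theorem shows this sign changes infinitely often.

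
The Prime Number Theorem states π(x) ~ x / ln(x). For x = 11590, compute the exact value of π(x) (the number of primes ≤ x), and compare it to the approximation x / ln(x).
π(11590) = 1394;  x/ln(x) ≈ 1238.53;  relative error ≈ 11.15%.

Directly count primes up to 11590: π(11590) = 1394. The PNT approximation gives 11590/ln(11590) ≈ 11590/9.35790 ≈ 1238.53. Relative error (π(x) − x/ln(x)) / π(x) ≈ 11.15%; the approximation is known to undercount slightly (Li(x) is a better estimate).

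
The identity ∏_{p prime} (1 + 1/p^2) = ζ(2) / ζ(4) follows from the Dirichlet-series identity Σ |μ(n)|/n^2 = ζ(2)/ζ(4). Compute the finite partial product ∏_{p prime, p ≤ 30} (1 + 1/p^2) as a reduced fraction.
∏ = 98543133200000/65309612248881

The primes p ≤ 30 are [2, 3, 5, 7, 11, 13, 17, 19, 23, 29]. For each, (1 + 1/p^2) = (p^2 + 1)/p^2. Multiplying these fractions over p ∈ [2, 3, 5, 7, 11, 13, 17, 19, 23, 29] gives 98543133200000/65309612248881. (In the limit P → ∞ this tends to ζ(2)/ζ(4).)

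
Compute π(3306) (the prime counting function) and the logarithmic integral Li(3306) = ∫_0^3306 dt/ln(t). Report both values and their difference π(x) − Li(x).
π(3306) = 464;  Li(3306) ≈ 480.75;  π(x) − Li(x) ≈ -16.75.

Direct count of primes ≤ 3306 gives π(3306) = 464. Numerical evaluation of the logarithmic integral gives Li(3306) ≈ 480.75. The difference π(x) − Li(x) ≈ -16.75 is typically negative for small/moderate x (Li(x) overestimates), though Littlewood's theorem shows this sign changes infinitely often.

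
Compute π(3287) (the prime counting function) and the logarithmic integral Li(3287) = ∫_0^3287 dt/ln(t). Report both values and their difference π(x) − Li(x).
π(3287) = 462;  Li(3287) ≈ 478.40;  π(x) − Li(x) ≈ -16.40.

Direct count of primes ≤ 3287 gives π(3287) = 462. Numerical evaluation of the logarithmic integral gives Li(3287) ≈ 478.40. The difference π(x) − Li(x) ≈ -16.40 is typically negative for small/moderate x (Li(x) overestimates), though Littlewood's theorem shows this sign changes infinitely often.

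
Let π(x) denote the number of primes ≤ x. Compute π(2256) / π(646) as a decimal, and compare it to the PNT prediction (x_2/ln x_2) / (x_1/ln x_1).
π(2256)/π(646) = 335/117 ≈ 2.8632;  PNT prediction ≈ 2.9267.

π(646) = 117 and π(2256) = 335, so π(2256)/π(646) ≈ 2.8632. The PNT-predicted ratio is (2256/ln(2256)) / (646/ln(646)) ≈ 2.9267. The two agree to within a few percent, as expected.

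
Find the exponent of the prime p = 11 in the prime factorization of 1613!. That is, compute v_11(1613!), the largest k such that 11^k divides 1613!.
v_11(1613!) = 160

Legendre's formula: v_p(n!) = Σ_{k ≥ 1} ⌊n / p^k⌋. For p = 11, n = 1613, the terms are:
  ⌊1613/11^1⌋ = ⌊1613/11⌋ = 146
  ⌊1613/11^2⌋ = ⌊1613/121⌋ = 13
  ⌊1613/11^3⌋ = ⌊1613/1331⌋ = 1
(the next term ⌊1613/11^4⌋ = 0, terminating the sum). Summing: v_11(1613!) = 146 + 13 + 1 = 160.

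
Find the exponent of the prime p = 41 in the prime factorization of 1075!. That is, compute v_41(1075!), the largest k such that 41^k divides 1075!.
v_41(1075!) = 26

Legendre's formula: v_p(n!) = Σ_{k ≥ 1} ⌊n / p^k⌋. For p = 41, n = 1075, the terms are:
  ⌊1075/41^1⌋ = ⌊1075/41⌋ = 26
(the next term ⌊1075/41^2⌋ = 0, terminating the sum). Summing: v_41(1075!) = 26 = 26.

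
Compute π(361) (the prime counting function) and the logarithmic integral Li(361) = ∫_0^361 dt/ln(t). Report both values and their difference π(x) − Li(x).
π(361) = 72;  Li(361) ≈ 78.85;  π(x) − Li(x) ≈ -6.85.

Direct count of primes ≤ 361 gives π(361) = 72. Numerical evaluation of the logarithmic integral gives Li(361) ≈ 78.85. The difference π(x) − Li(x) ≈ -6.85 is typically negative for small/moderate x (Li(x) overestimates), though Littlewood's theorem shows this sign changes infinitely often.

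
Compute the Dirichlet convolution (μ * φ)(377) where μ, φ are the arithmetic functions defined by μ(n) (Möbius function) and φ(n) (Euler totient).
(μ * φ)(377) = 297

Divisors of 377: [1, 13, 29, 377]. For each d | 377:
  d = 1: μ(1) · φ(377/1) = 1 · 336 = 336
  d = 13: μ(13) · φ(377/13) = -1 · 28 = -28
  d = 29: μ(29) · φ(377/29) = -1 · 12 = -12
  d = 377: μ(377) · φ(377/377) = 1 · 1 = 1
Summing: (μ * φ)(377) = 336 + -28 + -12 + 1 = 297.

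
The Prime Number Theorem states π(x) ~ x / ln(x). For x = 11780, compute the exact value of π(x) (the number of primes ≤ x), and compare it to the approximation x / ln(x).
π(11780) = 1411;  x/ln(x) ≈ 1256.65;  relative error ≈ 10.94%.

Directly count primes up to 11780: π(11780) = 1411. The PNT approximation gives 11780/ln(11780) ≈ 11780/9.37416 ≈ 1256.65. Relative error (π(x) − x/ln(x)) / π(x) ≈ 10.94%; the approximation is known to undercount slightly (Li(x) is a better estimate).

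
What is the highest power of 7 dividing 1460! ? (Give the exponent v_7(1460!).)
v_7(1460!) = 241

Legendre's formula: v_p(n!) = Σ_{k ≥ 1} ⌊n / p^k⌋. For p = 7, n = 1460, the terms are:
  ⌊1460/7^1⌋ = ⌊1460/7⌋ = 208
  ⌊1460/7^2⌋ = ⌊1460/49⌋ = 29
  ⌊1460/7^3⌋ = ⌊1460/343⌋ = 4
(the next term ⌊1460/7^4⌋ = 0, terminating the sum). Summing: v_7(1460!) = 208 + 29 + 4 = 241.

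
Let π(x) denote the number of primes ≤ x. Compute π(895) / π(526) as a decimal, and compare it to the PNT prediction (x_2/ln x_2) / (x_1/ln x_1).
π(895)/π(526) = 154/99 ≈ 1.5556;  PNT prediction ≈ 1.5685.

π(526) = 99 and π(895) = 154, so π(895)/π(526) ≈ 1.5556. The PNT-predicted ratio is (895/ln(895)) / (526/ln(526)) ≈ 1.5685. The two agree to within a few percent, as expected.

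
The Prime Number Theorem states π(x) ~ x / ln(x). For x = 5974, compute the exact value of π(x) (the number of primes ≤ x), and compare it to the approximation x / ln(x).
π(5974) = 781;  x/ln(x) ≈ 687.05;  relative error ≈ 12.03%.

Directly count primes up to 5974: π(5974) = 781. The PNT approximation gives 5974/ln(5974) ≈ 5974/8.69517 ≈ 687.05. Relative error (π(x) − x/ln(x)) / π(x) ≈ 12.03%; the approximation is known to undercount slightly (Li(x) is a better estimate).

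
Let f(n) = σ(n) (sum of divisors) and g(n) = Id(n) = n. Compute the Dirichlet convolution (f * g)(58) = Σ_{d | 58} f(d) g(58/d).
(σ * Id)(58) = 295

Divisors of 58: [1, 2, 29, 58]. For each d | 58:
  d = 1: σ(1) · Id(58/1) = 1 · 58 = 58
  d = 2: σ(2) · Id(58/2) = 3 · 29 = 87
  d = 29: σ(29) · Id(58/29) = 30 · 2 = 60
  d = 58: σ(58) · Id(58/58) = 90 · 1 = 90
Summing: (σ * Id)(58) = 58 + 87 + 60 + 90 = 295.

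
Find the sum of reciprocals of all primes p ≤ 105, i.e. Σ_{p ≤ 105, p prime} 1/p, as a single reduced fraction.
Σ 1/p = 43710588286712969019768170103664304877397/23984823528925228172706521638692258396210

π(105) = 27, so the primes ≤ 105 are [2, 3, 5, 7, 11, 13, 17, 19, 23, 29, 31, 37, 41, 43, 47, 53, 59, 61, 67, 71, 73, 79, 83, 89, 97, 101, 103]. Summing 1/p over these primes: 43710588286712969019768170103664304877397/23984823528925228172706521638692258396210 ≈ 1.8224. Mertens estimate ln ln(105) + 0.2615 ≈ 1.7992.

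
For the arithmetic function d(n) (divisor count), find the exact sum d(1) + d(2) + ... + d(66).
Σ_{n ≤ 66} d(n) = 292

Compute d(n) for each 1 ≤ n ≤ 66: d(1) = 1, d(2) = 2, d(3) = 2, d(4) = 3, d(5) = 2, d(6) = 4, d(7) = 2, d(8) = 4, d(9) = 3, d(10) = 4, d(11) = 2, d(12) = 6, d(13) = 2, d(14) = 4, d(15) = 4, d(16) = 5, d(17) = 2, d(18) = 6, d(19) = 2, d(20) = 6, d(21) = 4, d(22) = 4, d(23) = 2, d(24) = 8, d(25) = 3, d(26) = 4, d(27) = 4, d(28) = 6, d(29) = 2, d(30) = 8, d(31) = 2, d(32) = 6, d(33) = 4, d(34) = 4, d(35) = 4, d(36) = 9, d(37) = 2, d(38) = 4, d(39) = 4, d(40) = 8, d(41) = 2, d(42) = 8, d(43) = 2, d(44) = 6, d(45) = 6, d(46) = 4, d(47) = 2, d(48) = 10, d(49) = 3, d(50) = 6, d(51) = 4, d(52) = 6, d(53) = 2, d(54) = 8, d(55) = 4, d(56) = 8, d(57) = 4, d(58) = 4, d(59) = 2, d(60) = 12, d(61) = 2, d(62) = 4, d(63) = 6, d(64) = 7, d(65) = 4, d(66) = 8. Summing all 66 values: 292. (Dirichlet's divisor formula: Σ_{n ≤ x} d(n) = x ln(x) + (2γ − 1) x + O(√x). For x = 66, the asymptotic estimate is ≈ 286.71.)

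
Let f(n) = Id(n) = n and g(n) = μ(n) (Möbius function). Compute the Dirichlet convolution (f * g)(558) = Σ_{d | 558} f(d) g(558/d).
(Id * μ)(558) = 180

Divisors of 558: [1, 2, 3, 6, 9, 18, 31, 62, 93, 186, 279, 558]. For each d | 558:
  d = 1: Id(1) · μ(558/1) = 1 · 0 = 0
  d = 2: Id(2) · μ(558/2) = 2 · 0 = 0
  d = 3: Id(3) · μ(558/3) = 3 · -1 = -3
  d = 6: Id(6) · μ(558/6) = 6 · 1 = 6
  d = 9: Id(9) · μ(558/9) = 9 · 1 = 9
  d = 18: Id(18) · μ(558/18) = 18 · -1 = -18
  d = 31: Id(31) · μ(558/31) = 31 · 0 = 0
  d = 62: Id(62) · μ(558/62) = 62 · 0 = 0
  d = 93: Id(93) · μ(558/93) = 93 · 1 = 93
  d = 186: Id(186) · μ(558/186) = 186 · -1 = -186
  d = 279: Id(279) · μ(558/279) = 279 · -1 = -279
  d = 558: Id(558) · μ(558/558) = 558 · 1 = 558
Summing: (Id * μ)(558) = 0 + 0 + -3 + 6 + 9 + -18 + 0 + 0 + 93 + -186 + -279 + 558 = 180.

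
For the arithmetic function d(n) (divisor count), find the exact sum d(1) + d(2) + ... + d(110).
Σ_{n ≤ 110} d(n) = 538

Compute d(n) for each 1 ≤ n ≤ 110: d(1) = 1, d(2) = 2, d(3) = 2, d(4) = 3, d(5) = 2, d(6) = 4, d(7) = 2, d(8) = 4, d(9) = 3, d(10) = 4, d(11) = 2, d(12) = 6, d(13) = 2, d(14) = 4, d(15) = 4, d(16) = 5, d(17) = 2, d(18) = 6, d(19) = 2, d(20) = 6, d(21) = 4, d(22) = 4, d(23) = 2, d(24) = 8, d(25) = 3, d(26) = 4, d(27) = 4, d(28) = 6, d(29) = 2, d(30) = 8, d(31) = 2, d(32) = 6, d(33) = 4, d(34) = 4, d(35) = 4, d(36) = 9, d(37) = 2, d(38) = 4, d(39) = 4, d(40) = 8, d(41) = 2, d(42) = 8, d(43) = 2, d(44) = 6, d(45) = 6, d(46) = 4, d(47) = 2, d(48) = 10, d(49) = 3, d(50) = 6, d(51) = 4, d(52) = 6, d(53) = 2, d(54) = 8, d(55) = 4, d(56) = 8, d(57) = 4, d(58) = 4, d(59) = 2, d(60) = 12, d(61) = 2, d(62) = 4, d(63) = 6, d(64) = 7, d(65) = 4, d(66) = 8, d(67) = 2, d(68) = 6, d(69) = 4, d(70) = 8, d(71) = 2, d(72) = 12, d(73) = 2, d(74) = 4, d(75) = 6, d(76) = 6, d(77) = 4, d(78) = 8, d(79) = 2, d(80) = 10, d(81) = 5, d(82) = 4, d(83) = 2, d(84) = 12, d(85) = 4, d(86) = 4, d(87) = 4, d(88) = 8, d(89) = 2, d(90) = 12, d(91) = 4, d(92) = 6, d(93) = 4, d(94) = 4, d(95) = 4, d(96) = 12, d(97) = 2, d(98) = 6, d(99) = 6, d(100) = 9, d(101) = 2, d(102) = 8, d(103) = 2, d(104) = 8, d(105) = 8, d(106) = 4, d(107) = 2, d(108) = 12, d(109) = 2, d(110) = 8. Summing all 110 values: 538. (Dirichlet's divisor formula: Σ_{n ≤ x} d(n) = x ln(x) + (2γ − 1) x + O(√x). For x = 110, the asymptotic estimate is ≈ 534.04.)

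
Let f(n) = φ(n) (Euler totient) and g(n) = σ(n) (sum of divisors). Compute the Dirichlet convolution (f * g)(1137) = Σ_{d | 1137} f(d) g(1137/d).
(φ * σ)(1137) = 4548

Divisors of 1137: [1, 3, 379, 1137]. For each d | 1137:
  d = 1: φ(1) · σ(1137/1) = 1 · 1520 = 1520
  d = 3: φ(3) · σ(1137/3) = 2 · 380 = 760
  d = 379: φ(379) · σ(1137/379) = 378 · 4 = 1512
  d = 1137: φ(1137) · σ(1137/1137) = 756 · 1 = 756
Summing: (φ * σ)(1137) = 1520 + 760 + 1512 + 756 = 4548.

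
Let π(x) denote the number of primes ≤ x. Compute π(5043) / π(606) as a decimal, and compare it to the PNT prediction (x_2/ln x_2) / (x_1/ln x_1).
π(5043)/π(606) = 675/110 ≈ 6.1364;  PNT prediction ≈ 6.2536.

π(606) = 110 and π(5043) = 675, so π(5043)/π(606) ≈ 6.1364. The PNT-predicted ratio is (5043/ln(5043)) / (606/ln(606)) ≈ 6.2536. The two agree to within a few percent, as expected.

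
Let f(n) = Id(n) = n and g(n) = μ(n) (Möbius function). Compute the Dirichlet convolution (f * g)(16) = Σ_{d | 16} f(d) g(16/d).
(Id * μ)(16) = 8

Divisors of 16: [1, 2, 4, 8, 16]. For each d | 16:
  d = 1: Id(1) · μ(16/1) = 1 · 0 = 0
  d = 2: Id(2) · μ(16/2) = 2 · 0 = 0
  d = 4: Id(4) · μ(16/4) = 4 · 0 = 0
  d = 8: Id(8) · μ(16/8) = 8 · -1 = -8
  d = 16: Id(16) · μ(16/16) = 16 · 1 = 16
Summing: (Id * μ)(16) = 0 + 0 + 0 + -8 + 16 = 8.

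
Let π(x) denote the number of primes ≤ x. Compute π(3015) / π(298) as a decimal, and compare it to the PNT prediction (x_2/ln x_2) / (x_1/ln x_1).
π(3015)/π(298) = 432/62 ≈ 6.9677;  PNT prediction ≈ 7.1948.

π(298) = 62 and π(3015) = 432, so π(3015)/π(298) ≈ 6.9677. The PNT-predicted ratio is (3015/ln(3015)) / (298/ln(298)) ≈ 7.1948. The two agree to within a few percent, as expected.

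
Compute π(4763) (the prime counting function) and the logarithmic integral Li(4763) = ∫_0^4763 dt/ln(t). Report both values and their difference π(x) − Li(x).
π(4763) = 641;  Li(4763) ≈ 656.38;  π(x) − Li(x) ≈ -15.38.

Direct count of primes ≤ 4763 gives π(4763) = 641. Numerical evaluation of the logarithmic integral gives Li(4763) ≈ 656.38. The difference π(x) − Li(x) ≈ -15.38 is typically negative for small/moderate x (Li(x) overestimates), though Littlewood's theorem shows this sign changes infinitely often.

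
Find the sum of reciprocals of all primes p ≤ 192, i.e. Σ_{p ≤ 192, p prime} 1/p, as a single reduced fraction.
Σ 1/p = 1993491118321872720749042237885450777194444627325999952379378899379116158063/1030893141925860008499560888835674370998623848299590975192766715520279329390

π(192) = 43, so the primes ≤ 192 are [2, 3, 5, 7, 11, 13, 17, 19, 23, 29, 31, 37, 41, 43, 47, 53, 59, 61, 67, 71, 73, 79, 83, 89, 97, 101, 103, 107, 109, 113, 127, 131, 137, 139, 149, 151, 157, 163, 167, 173, 179, 181, 191]. Summing 1/p over these primes: 1993491118321872720749042237885450777194444627325999952379378899379116158063/1030893141925860008499560888835674370998623848299590975192766715520279329390 ≈ 1.9338. Mertens estimate ln ln(192) + 0.2615 ≈ 1.9212.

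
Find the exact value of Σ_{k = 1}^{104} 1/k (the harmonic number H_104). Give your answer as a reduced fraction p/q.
H_104 = 151628729214843927768244125436857365638449733/29012042540587955997705808574162155756055616

Direct summation: H_104 = 1 + 1/2 + ... + 1/104. The least common denominator is lcm(1, ..., 104) = 725301063514698899942645214354053893901390400; over this denominator the numerator is 725301063514698899942645214354053893901390400 + 362650531757349449971322607177026946950695200 + 241767021171566299980881738118017964633796800 + 181325265878674724985661303588513473475347600 + 145060212702939779988529042870810778780278080 + 120883510585783149990440869059008982316898400 + 103614437644956985706092173479150556271627200 + 90662632939337362492830651794256736737673800 + 80589007057188766660293912706005988211265600 + 72530106351469889994264521435405389390139040 + 65936460319518081812967746759459444900126400 + 60441755292891574995220434529504491158449200 + 55792389501130684610972708796465684146260800 + 51807218822478492853046086739575278135813600 + 48353404234313259996176347623603592926759360 + 45331316469668681246415325897128368368836900 + 42664768442041111761332071432591405523611200 + 40294503528594383330146956353002994105632800 + 38173740184984152628560274439687047047441600 + 36265053175734944997132260717702694695069520 + 34538145881652328568697391159716852090542400 + 32968230159759040906483873379729722450063200 + 31534828848465169562723704971915386691364800 + 30220877646445787497610217264752245579224600 + 29012042540587955997705808574162155756055616 + 27896194750565342305486354398232842073130400 + 26863002352396255553431304235335329403755200 + 25903609411239246426523043369787639067906800 + 25010381500506858618711903943243237720737600 + 24176702117156629998088173811801796463379680 + 23396808500474158062665974656582383674238400 + 22665658234834340623207662948564184184418450 + 21978820106506027270989248919819814966708800 + 21332384221020555880666035716295702761805600 + 20722887528991397141218434695830111254325440 + 20147251764297191665073478176501497052816400 + 19602731446343213511963384171731186321659200 + 19086870092492076314280137219843523523720800 + 18597463167043561536990902932155228048753600 + 18132526587867472498566130358851347347534760 + 17690269841821924388845005228147655948814400 + 17269072940826164284348695579858426045271200 + 16867466593365090696340586380326834741892800 + 16484115079879520453241936689864861225031600 + 16117801411437753332058782541201197642253120 + 15767414424232584781361852485957693345682400 + 15431937521589338296652025837320295614923200 + 15110438823222893748805108632376122789612300 + 14802062520708140815156024782735793753089600 + 14506021270293977998852904287081077878027808 + 14221589480680370587110690477530468507870400 + 13948097375282671152743177199116421036565200 + 13684925726692432074389532346302903658516800 + 13431501176198127776715652117667664701877600 + 13187292063903616362593549351891888980025280 + 12951804705619623213261521684893819533953400 + 12724580061661384209520091479895682349147200 + 12505190750253429309355951971621618860368800 + 12293238364655913558349918887356845659345600 + 12088351058578314999044086905900898231689840 + 11890181369093424589223692038591047441006400 + 11698404250237079031332987328291191837119200 + 11512715293884109522899130386572284030180800 + 11332829117417170311603831474282092092209225 + 11158477900226136922194541759293136829252160 + 10989410053253013635494624459909907483354400 + 10825389007682073133472316632150058117931200 + 10666192110510277940333017858147851380902800 + 10511609616155056520907901657305128897121600 + 10361443764495698570609217347915055627162720 + 10215507936826745069614721328930336533822400 + 10073625882148595832536739088250748526408200 + 9935631007050669862228016634987039642484800 + 9801365723171606755981692085865593160829600 + 9670680846862651999235269524720718585351872 + 9543435046246038157140068609921761761860400 + 9419494331359725973281106679922777842875200 + 9298731583521780768495451466077614024376800 + 9181026120439226581552471067772834100017600 + 9066263293933736249283065179425673673767380 + 8954334117465418517810434745111776467918400 + 8845134920910962194422502614073827974407200 + 8738567030297577107742713425952456553028800 + 8634536470413082142174347789929213022635600 + 8532953688408222352266414286518281104722240 + 8433733296682545348170293190163417370946400 + 8336793833502286206237301314414412573579200 + 8242057539939760226620968344932430612515800 + 8149450151850549437557811397236560605633600 + 8058900705718876666029391270600598821126560 + 7970341357304383515853244113780812020894400 + 7883707212116292390680926242978846672841200 + 7798936166824719354221991552194127891412800 + 7715968760794669148326012918660147807461600 + 7634748036996830525712054887937409409488320 + 7555219411611446874402554316188061394806150 + 7477330551697926803532424890247978287643200 + 7401031260354070407578012391367896876544800 + 7326273368835342423663082973273271655569600 + 7253010635146988999426452143540538939013904 + 7181198648660385147946982320337167266350400 + 7110794740340185293555345238765234253935200 + 7041757898200960193617914702466542659236800 + 6974048687641335576371588599558210518282600 = 3790718230371098194206103135921434140961243325, so H_104 = 3790718230371098194206103135921434140961243325/725301063514698899942645214354053893901390400; reducing by gcd(3790718230371098194206103135921434140961243325, 725301063514698899942645214354053893901390400) = 25 gives 151628729214843927768244125436857365638449733/29012042540587955997705808574162155756055616 ≈ 5.22641. (The PNT-adjacent estimate ln(104) + γ ≈ 5.22161 matches within O(1/n).)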